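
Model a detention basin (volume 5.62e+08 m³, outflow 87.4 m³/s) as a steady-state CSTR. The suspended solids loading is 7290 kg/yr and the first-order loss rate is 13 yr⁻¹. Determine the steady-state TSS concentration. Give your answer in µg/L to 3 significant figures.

Outflow Q = 87.4 m³/s × 3.156e+07 s/yr = 2.758e+09 m³/yr.
Steady-state CSTR mass balance: W = Q·C + k·V·C, so C = W/(Q + kV).
Q + kV = 2.758e+09 + 13·5.62e+08 = 1.006e+10 m³/yr.
C = 7290/1.006e+10 = 7.244e-07 kg/m³ = 0.0007244 mg/L = 0.7244 µg/L.

0.724 µg/L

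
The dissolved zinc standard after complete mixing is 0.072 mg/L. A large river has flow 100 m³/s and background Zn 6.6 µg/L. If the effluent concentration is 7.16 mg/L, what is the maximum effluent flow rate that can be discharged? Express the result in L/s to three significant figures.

6.6 µg/L = 0.0066 mg/L.
Mass balance at complete mixing: C_std·(Q_w + Q_r) = Q_w·C_e + Q_r·C_b.
Rearranging, Q_w = Q_r·(C_std − C_b)/(C_e − C_std) = 100·(0.072 − 0.0066) / (7.16 − 0.072) = 0.9227 m³/s.
= 922.7 L/s.

923 L/s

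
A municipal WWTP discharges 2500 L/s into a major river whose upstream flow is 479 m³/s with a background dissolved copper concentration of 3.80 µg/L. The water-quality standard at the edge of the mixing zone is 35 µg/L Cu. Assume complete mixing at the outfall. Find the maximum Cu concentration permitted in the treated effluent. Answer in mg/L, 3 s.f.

6.01 mg/L

2500 L/s = 2.5 m³/s.
3.80 µg/L = 0.0038 mg/L.
35 µg/L = 0.035 mg/L.
Mass balance: 0.035·481.5 = 2.5·Cₑ + 479·0.0038.
Cₑ = (16.85 − 1.82) / 2.5 = 6.013 mg/L.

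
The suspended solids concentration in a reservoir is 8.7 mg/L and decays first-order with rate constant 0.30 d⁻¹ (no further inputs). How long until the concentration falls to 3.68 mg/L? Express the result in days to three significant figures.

t = ln(C₀/C)/k = ln(8.7/3.68)/0.30 = 0.8604/0.30 = 2.868 d.

2.87 d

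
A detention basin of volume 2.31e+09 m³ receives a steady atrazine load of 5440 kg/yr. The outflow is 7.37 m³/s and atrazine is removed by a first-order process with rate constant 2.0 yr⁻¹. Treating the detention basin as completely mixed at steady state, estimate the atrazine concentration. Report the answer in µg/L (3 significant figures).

Outflow Q = 7.37 m³/s × 3.156e+07 s/yr = 2.326e+08 m³/yr.
Steady-state CSTR mass balance: W = Q·C + k·V·C, so C = W/(Q + kV).
Q + kV = 2.326e+08 + 2.0·2.31e+09 = 4.853e+09 m³/yr.
C = 5440/4.853e+09 = 1.121e-06 kg/m³ = 0.001121 mg/L = 1.121 µg/L.

1.12 µg/L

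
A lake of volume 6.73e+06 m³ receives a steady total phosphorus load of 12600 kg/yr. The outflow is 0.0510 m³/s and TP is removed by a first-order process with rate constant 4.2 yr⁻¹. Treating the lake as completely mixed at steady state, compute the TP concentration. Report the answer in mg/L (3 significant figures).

Outflow Q = 0.0510 m³/s × 3.156e+07 s/yr = 1.609e+06 m³/yr.
Steady-state CSTR mass balance: W = Q·C + k·V·C, so C = W/(Q + kV).
Q + kV = 1.609e+06 + 4.2·6.73e+06 = 2.988e+07 m³/yr.
C = 12600/2.988e+07 = 0.0004218 kg/m³ = 0.4218 mg/L.

0.422 mg/L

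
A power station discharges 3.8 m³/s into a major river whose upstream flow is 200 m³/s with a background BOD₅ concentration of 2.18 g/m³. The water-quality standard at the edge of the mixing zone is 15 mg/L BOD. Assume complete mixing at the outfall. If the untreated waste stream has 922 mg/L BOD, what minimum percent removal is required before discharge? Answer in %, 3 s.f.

25.2 %

Mass balance: 15·203.8 = 3.8·Cₑ + 200·2.18.
Cₑ = (3057 − 436) / 3.8 = 689.7 mg/L.
Required removal = 1 − 689.7/922 = 25.19 %.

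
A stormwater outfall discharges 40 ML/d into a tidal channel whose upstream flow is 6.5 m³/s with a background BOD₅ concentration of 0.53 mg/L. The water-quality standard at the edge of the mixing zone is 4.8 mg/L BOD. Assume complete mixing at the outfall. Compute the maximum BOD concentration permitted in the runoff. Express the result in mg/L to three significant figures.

64.8 mg/L

40 ML/d = 0.463 m³/s.
Mass balance: 4.8·6.963 = 0.463·Cₑ + 6.5·0.53.
Cₑ = (33.42 − 3.445) / 0.463 = 64.75 mg/L.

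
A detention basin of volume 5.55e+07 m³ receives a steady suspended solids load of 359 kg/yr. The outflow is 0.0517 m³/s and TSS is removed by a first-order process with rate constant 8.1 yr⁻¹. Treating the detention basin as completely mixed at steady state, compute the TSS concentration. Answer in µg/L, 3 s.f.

0.796 µg/L

Outflow Q = 0.0517 m³/s × 3.156e+07 s/yr = 1.632e+06 m³/yr.
Steady-state CSTR mass balance: W = Q·C + k·V·C, so C = W/(Q + kV).
Q + kV = 1.632e+06 + 8.1·5.55e+07 = 4.512e+08 m³/yr.
C = 359/4.512e+08 = 7.957e-07 kg/m³ = 0.0007957 mg/L = 0.7957 µg/L.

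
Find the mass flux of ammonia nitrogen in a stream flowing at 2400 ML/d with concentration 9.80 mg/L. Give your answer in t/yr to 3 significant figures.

8590 t/yr

2400 ML/d = 27.78 m³/s.
Mass flux = Q·C = 27.78 m³/s × 9.8 g/m³ = 272.2 g/s.
= 272.2 g/s × 31.56 = 8591 t/yr.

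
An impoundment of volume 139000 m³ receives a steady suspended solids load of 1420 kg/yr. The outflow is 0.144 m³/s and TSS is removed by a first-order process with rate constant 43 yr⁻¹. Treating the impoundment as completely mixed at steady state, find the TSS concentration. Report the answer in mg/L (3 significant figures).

Outflow Q = 0.144 m³/s × 3.156e+07 s/yr = 4.544e+06 m³/yr.
Steady-state CSTR mass balance: W = Q·C + k·V·C, so C = W/(Q + kV).
Q + kV = 4.544e+06 + 43·139000 = 1.052e+07 m³/yr.
C = 1420/1.052e+07 = 0.000135 kg/m³ = 0.135 mg/L.

0.135 mg/L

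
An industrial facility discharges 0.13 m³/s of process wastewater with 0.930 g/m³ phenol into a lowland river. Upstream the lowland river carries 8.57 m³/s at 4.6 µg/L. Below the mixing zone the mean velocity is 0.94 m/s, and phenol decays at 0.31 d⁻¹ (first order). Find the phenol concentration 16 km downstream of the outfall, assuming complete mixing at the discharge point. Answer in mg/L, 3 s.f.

4.6 µg/L = 0.0046 mg/L.
After complete mixing, C₀ = (0.13·0.93 + 8.57·0.0046) / 8.7 = 0.01843 mg/L.
Travel time t = 1.6e+04 m / 0.94 m/s = 1.702e+04 s = 0.197 d.
C = 0.01843·exp(−0.31·0.197) = 0.01843·0.9408 = 0.01734 mg/L.

0.0173 mg/L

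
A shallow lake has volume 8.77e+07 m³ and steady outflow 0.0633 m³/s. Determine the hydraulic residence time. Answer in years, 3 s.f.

Q = 0.0633 m³/s × 3.156e+07 s/yr = 1.998e+06 m³/yr.
Hydraulic residence time τ = V/Q = 8.77e+07/1.998e+06 = 43.9 yr.

43.9 yr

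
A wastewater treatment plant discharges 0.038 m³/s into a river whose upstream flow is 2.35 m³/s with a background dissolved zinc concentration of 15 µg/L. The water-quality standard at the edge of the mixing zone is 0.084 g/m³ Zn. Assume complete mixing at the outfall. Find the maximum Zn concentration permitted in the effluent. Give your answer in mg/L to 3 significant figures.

15 µg/L = 0.015 mg/L.
Mass balance: 0.084·2.388 = 0.038·Cₑ + 2.35·0.015.
Cₑ = (0.2006 − 0.03525) / 0.038 = 4.351 mg/L.

4.35 mg/L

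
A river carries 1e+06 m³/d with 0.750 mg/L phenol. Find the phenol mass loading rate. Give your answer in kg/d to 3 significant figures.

1e+06 m³/d = 11.57 m³/s.
Mass flux = Q·C = 11.57 m³/s × 0.75 g/m³ = 8.681 g/s.
= 8.681 g/s × 86.4 = 750 kg/d.

750 kg/d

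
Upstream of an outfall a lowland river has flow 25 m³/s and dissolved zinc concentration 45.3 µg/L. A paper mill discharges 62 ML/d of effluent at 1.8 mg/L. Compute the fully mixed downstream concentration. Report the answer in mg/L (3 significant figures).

0.0943 mg/L

62 ML/d = 0.7176 m³/s.
45.3 µg/L = 0.0453 mg/L.
Flow-weighted mixing gives C = (0.7176·1.8 + 25·0.0453) / (0.7176 + 25) = 2.424/25.72 = 0.09426 mg/L.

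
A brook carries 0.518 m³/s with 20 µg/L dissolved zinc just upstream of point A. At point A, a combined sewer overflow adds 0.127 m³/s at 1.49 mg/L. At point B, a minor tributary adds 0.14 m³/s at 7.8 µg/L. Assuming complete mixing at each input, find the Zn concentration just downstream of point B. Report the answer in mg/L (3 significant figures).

0.256 mg/L

20 µg/L = 0.02 mg/L.
After input A: C = (0.518·0.02 + 0.127·1.49) / 0.645 = 0.3094 mg/L.
7.8 µg/L = 0.0078 mg/L.
After input B: C = (0.645·0.3094 + 0.14·0.0078) / 0.785 = 0.2556 mg/L.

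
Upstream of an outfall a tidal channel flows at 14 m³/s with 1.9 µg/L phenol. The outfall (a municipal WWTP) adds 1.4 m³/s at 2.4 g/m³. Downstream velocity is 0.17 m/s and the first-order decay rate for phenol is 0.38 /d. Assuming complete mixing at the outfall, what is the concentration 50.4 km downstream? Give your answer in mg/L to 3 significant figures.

1.9 µg/L = 0.0019 mg/L.
After complete mixing, C₀ = (1.4·2.4 + 14·0.0019) / 15.4 = 0.2199 mg/L.
Travel time t = 5.04e+04 m / 0.17 m/s = 2.965e+05 s = 3.431 d.
C = 0.2199·exp(−0.38·3.431) = 0.2199·0.2715 = 0.0597 mg/L.

0.0597 mg/L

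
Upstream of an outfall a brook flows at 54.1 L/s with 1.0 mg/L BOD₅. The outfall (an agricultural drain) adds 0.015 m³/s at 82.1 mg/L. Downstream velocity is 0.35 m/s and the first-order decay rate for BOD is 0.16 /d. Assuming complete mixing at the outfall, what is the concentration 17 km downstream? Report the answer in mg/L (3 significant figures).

54.1 L/s = 0.0541 m³/s.
After complete mixing, C₀ = (0.015·82.1 + 0.0541·1) / 0.0691 = 18.6 mg/L.
Travel time t = 1.7e+04 m / 0.35 m/s = 4.857e+04 s = 0.5622 d.
C = 18.6·exp(−0.16·0.5622) = 18.6·0.914 = 17 mg/L.

17.0 mg/L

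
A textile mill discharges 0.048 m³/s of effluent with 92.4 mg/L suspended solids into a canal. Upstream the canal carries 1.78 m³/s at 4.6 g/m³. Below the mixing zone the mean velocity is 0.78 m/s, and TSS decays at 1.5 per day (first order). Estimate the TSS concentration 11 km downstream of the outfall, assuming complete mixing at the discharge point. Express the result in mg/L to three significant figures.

5.41 mg/L

After complete mixing, C₀ = (0.048·92.4 + 1.78·4.6) / 1.828 = 6.905 mg/L.
Travel time t = 1.1e+04 m / 0.78 m/s = 1.41e+04 s = 0.1632 d.
C = 6.905·exp(−1.5·0.1632) = 6.905·0.7828 = 5.406 mg/L.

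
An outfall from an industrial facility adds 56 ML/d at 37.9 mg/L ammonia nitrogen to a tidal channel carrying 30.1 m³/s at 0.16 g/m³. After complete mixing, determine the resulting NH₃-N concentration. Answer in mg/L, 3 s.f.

0.956 mg/L

56 ML/d = 0.6481 m³/s.
By mass balance at complete mixing, C = (0.6481·37.9 + 30.1·0.16) / (0.6481 + 30.1) = 29.38/30.75 = 0.9555 mg/L.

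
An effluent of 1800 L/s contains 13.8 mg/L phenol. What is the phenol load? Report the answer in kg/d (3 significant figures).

2150 kg/d

1800 L/s = 1.8 m³/s.
Mass flux = Q·C = 1.8 m³/s × 13.8 g/m³ = 24.84 g/s.
= 24.84 g/s × 86.4 = 2146 kg/d.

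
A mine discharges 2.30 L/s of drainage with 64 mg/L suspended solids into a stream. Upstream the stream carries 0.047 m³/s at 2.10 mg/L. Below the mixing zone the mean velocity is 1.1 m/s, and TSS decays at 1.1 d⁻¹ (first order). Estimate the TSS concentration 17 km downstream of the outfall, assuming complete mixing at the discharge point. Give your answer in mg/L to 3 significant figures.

2.30 L/s = 0.0023 m³/s.
After complete mixing, C₀ = (0.0023·64 + 0.047·2.1) / 0.0493 = 4.988 mg/L.
Travel time t = 1.7e+04 m / 1.1 m/s = 1.545e+04 s = 0.1789 d.
C = 4.988·exp(−1.1·0.1789) = 4.988·0.8214 = 4.097 mg/L.

4.10 mg/L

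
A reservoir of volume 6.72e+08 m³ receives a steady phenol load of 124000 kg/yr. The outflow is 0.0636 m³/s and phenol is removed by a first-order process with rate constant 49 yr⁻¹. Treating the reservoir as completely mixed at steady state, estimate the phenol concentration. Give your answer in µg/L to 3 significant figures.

Outflow Q = 0.0636 m³/s × 3.156e+07 s/yr = 2.007e+06 m³/yr.
Steady-state CSTR mass balance: W = Q·C + k·V·C, so C = W/(Q + kV).
Q + kV = 2.007e+06 + 49·6.72e+08 = 3.293e+10 m³/yr.
C = 124000/3.293e+10 = 3.766e-06 kg/m³ = 0.003766 mg/L = 3.766 µg/L.

3.77 µg/L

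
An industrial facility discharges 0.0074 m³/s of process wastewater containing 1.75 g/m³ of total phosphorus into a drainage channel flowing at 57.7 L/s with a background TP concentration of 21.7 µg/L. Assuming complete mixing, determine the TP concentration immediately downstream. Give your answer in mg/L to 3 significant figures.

0.218 mg/L

57.7 L/s = 0.0577 m³/s.
21.7 µg/L = 0.0217 mg/L.
By mass balance at complete mixing, C = (0.0074·1.75 + 0.0577·0.0217) / (0.0074 + 0.0577) = 0.0142/0.0651 = 0.2182 mg/L.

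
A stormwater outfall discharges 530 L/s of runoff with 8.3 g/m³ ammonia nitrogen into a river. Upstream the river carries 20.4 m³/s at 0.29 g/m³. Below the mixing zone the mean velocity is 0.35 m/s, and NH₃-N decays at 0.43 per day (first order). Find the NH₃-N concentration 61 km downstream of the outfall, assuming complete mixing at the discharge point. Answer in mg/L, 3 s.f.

0.207 mg/L

530 L/s = 0.53 m³/s.
After complete mixing, C₀ = (0.53·8.3 + 20.4·0.29) / 20.93 = 0.4928 mg/L.
Travel time t = 6.1e+04 m / 0.35 m/s = 1.743e+05 s = 2.017 d.
C = 0.4928·exp(−0.43·2.017) = 0.4928·0.42 = 0.207 mg/L.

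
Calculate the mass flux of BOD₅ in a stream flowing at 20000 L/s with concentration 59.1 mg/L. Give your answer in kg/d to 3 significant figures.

20000 L/s = 20 m³/s.
Mass flux = Q·C = 20 m³/s × 59.1 g/m³ = 1182 g/s.
= 1182 g/s × 86.4 = 1.021e+05 kg/d.

102000 kg/d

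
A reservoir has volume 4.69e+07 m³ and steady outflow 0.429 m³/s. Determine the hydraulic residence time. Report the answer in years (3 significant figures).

3.46 yr

Q = 0.429 m³/s × 3.156e+07 s/yr = 1.354e+07 m³/yr.
Hydraulic residence time τ = V/Q = 4.69e+07/1.354e+07 = 3.464 yr.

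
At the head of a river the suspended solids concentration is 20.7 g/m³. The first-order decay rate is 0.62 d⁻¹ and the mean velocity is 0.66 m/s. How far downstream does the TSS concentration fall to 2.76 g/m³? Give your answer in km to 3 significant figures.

From C = C₀·e^(−kt), t = ln(C₀/C)/k = ln(20.7/2.76)/0.62 = 2.015/0.62 = 3.25 d.
Distance = v·t = 0.66 m/s × 2.808e+05 s = 1.853e+05 m = 185.3 km.

185 km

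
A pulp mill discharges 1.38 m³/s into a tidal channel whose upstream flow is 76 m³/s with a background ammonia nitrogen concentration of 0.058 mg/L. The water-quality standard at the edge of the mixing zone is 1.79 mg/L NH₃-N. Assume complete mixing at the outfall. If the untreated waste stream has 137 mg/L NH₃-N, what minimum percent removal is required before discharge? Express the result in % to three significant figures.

Mass balance: 1.79·77.38 = 1.38·Cₑ + 76·0.058.
Cₑ = (138.5 − 4.408) / 1.38 = 97.18 mg/L.
Required removal = 1 − 97.18/137 = 29.07 %.

29.1 %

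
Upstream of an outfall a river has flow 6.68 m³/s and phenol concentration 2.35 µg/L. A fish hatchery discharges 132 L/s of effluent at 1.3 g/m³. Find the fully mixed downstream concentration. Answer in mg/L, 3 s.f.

132 L/s = 0.132 m³/s.
2.35 µg/L = 0.00235 mg/L.
By mass balance at complete mixing, C = (0.132·1.3 + 6.68·0.00235) / (0.132 + 6.68) = 0.1873/6.812 = 0.0275 mg/L.

0.0275 mg/L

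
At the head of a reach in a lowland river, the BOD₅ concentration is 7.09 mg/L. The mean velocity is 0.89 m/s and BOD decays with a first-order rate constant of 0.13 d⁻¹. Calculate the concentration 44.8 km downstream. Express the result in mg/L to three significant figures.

Travel time t = 44.8 km / 0.89 m/s = 4.48e+04/0.89 = 5.034e+04 s = 0.5826 d.
First-order decay: C = 7.09·exp(−0.13·0.5826) = 7.09·0.9271 = 6.573 mg/L.

6.57 mg/L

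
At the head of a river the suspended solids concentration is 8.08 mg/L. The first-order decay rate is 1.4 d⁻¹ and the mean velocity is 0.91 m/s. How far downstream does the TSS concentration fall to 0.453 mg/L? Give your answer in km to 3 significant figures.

From C = C₀·e^(−kt), t = ln(C₀/C)/k = ln(8.08/0.453)/1.4 = 2.881/1.4 = 2.058 d.
Distance = v·t = 0.91 m/s × 1.778e+05 s = 1.618e+05 m = 161.8 km.

162 km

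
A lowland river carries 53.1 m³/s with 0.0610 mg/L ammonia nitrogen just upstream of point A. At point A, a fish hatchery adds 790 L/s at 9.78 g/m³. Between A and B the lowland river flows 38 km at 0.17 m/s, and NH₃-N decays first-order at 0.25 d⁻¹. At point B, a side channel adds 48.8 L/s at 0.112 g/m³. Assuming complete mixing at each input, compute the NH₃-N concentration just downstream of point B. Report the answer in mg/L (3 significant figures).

790 L/s = 0.79 m³/s.
After input A: C = (53.1·0.061 + 0.79·9.78) / 53.89 = 0.2035 mg/L.
Over the 38 km reach to input B (t = 2.235e+05 s = 2.587 d), decay gives C = 0.2035·exp(−0.25·2.587) = 0.1066 mg/L.
48.8 L/s = 0.0488 m³/s.
After input B: C = (53.89·0.1066 + 0.0488·0.112) / 53.94 = 0.1066 mg/L.

0.107 mg/L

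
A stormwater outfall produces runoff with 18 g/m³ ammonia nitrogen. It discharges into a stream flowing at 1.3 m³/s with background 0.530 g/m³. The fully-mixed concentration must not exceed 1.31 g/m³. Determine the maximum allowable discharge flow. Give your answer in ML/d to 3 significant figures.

5.25 ML/d

Mass balance at complete mixing: C_std·(Q_w + Q_r) = Q_w·C_e + Q_r·C_b.
Rearranging, Q_w = Q_r·(C_std − C_b)/(C_e − C_std) = 1.3·(1.31 − 0.53) / (18 − 1.31) = 0.06075 m³/s.
= 5.249 ML/d.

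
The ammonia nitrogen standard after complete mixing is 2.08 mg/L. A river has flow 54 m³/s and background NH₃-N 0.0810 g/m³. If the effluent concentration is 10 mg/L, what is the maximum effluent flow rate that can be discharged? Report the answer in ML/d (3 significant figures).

1180 ML/d

Mass balance at complete mixing: C_std·(Q_w + Q_r) = Q_w·C_e + Q_r·C_b.
Rearranging, Q_w = Q_r·(C_std − C_b)/(C_e − C_std) = 54·(2.08 − 0.081) / (10 − 2.08) = 13.63 m³/s.
= 1178 ML/d.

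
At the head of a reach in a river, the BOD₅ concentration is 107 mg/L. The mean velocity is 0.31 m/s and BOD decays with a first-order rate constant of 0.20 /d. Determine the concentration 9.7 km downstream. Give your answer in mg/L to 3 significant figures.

Travel time t = 9.7 km / 0.31 m/s = 9700/0.31 = 3.129e+04 s = 0.3622 d.
First-order decay: C = 107·exp(−0.20·0.3622) = 107·0.9301 = 99.52 mg/L.

99.5 mg/L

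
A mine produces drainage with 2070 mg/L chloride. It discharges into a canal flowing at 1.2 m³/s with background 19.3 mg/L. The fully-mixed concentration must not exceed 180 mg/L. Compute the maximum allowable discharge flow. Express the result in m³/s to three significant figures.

0.102 m³/s

Mass balance at complete mixing: C_std·(Q_w + Q_r) = Q_w·C_e + Q_r·C_b.
Rearranging, Q_w = Q_r·(C_std − C_b)/(C_e − C_std) = 1.2·(180 − 19.3) / (2070 − 180) = 0.102 m³/s.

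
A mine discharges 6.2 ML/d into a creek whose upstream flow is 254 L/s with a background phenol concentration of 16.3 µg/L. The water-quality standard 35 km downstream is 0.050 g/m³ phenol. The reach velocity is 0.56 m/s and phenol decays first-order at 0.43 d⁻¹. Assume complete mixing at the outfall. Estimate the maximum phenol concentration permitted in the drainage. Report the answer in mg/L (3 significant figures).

0.252 mg/L

6.2 ML/d = 0.07176 m³/s.
254 L/s = 0.254 m³/s.
16.3 µg/L = 0.0163 mg/L.
Travel time to the compliance point: t = 3.5e+04/0.56 = 6.25e+04 s = 0.7234 d; decay factor exp(−0.43·0.7234) = 0.7327.
So the concentration just after mixing may be at most 0.05/0.7327 = 0.06824 mg/L.
Mass balance: 0.06824·0.3258 = 0.07176·Cₑ + 0.254·0.0163.
Cₑ = (0.02223 − 0.00414) / 0.07176 = 0.2521 mg/L.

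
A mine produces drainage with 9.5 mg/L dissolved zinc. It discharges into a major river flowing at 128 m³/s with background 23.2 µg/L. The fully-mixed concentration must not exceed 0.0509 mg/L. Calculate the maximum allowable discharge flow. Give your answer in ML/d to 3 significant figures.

23.2 µg/L = 0.0232 mg/L.
Mass balance at complete mixing: C_std·(Q_w + Q_r) = Q_w·C_e + Q_r·C_b.
Rearranging, Q_w = Q_r·(C_std − C_b)/(C_e − C_std) = 128·(0.0509 − 0.0232) / (9.5 − 0.0509) = 0.3752 m³/s.
= 32.42 ML/d.

32.4 ML/d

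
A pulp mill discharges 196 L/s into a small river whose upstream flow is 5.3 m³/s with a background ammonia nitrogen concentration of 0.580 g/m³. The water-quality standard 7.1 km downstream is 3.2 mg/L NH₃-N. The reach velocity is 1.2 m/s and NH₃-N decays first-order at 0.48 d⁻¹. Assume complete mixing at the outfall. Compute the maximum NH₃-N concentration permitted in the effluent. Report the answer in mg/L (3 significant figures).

77.0 mg/L

196 L/s = 0.196 m³/s.
Travel time to the compliance point: t = 7100/1.2 = 5917 s = 0.06848 d; decay factor exp(−0.48·0.06848) = 0.9677.
So the concentration just after mixing may be at most 3.2/0.9677 = 3.307 mg/L.
Mass balance: 3.307·5.496 = 0.196·Cₑ + 5.3·0.58.
Cₑ = (18.17 − 3.074) / 0.196 = 77.05 mg/L.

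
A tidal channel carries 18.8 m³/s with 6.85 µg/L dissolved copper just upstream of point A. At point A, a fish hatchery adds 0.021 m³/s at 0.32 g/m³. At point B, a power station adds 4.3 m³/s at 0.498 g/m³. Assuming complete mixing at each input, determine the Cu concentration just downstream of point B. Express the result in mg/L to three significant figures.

6.85 µg/L = 0.00685 mg/L.
After input A: C = (18.8·0.00685 + 0.021·0.32) / 18.82 = 0.007199 mg/L.
After input B: C = (18.82·0.007199 + 4.3·0.498) / 23.12 = 0.09848 mg/L.

0.0985 mg/L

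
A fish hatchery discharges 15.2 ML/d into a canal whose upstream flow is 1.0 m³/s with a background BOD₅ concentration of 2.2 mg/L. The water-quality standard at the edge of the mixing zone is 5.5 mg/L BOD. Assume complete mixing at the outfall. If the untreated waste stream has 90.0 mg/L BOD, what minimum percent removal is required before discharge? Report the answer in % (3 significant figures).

73.0 %

15.2 ML/d = 0.1759 m³/s.
Mass balance: 5.5·1.176 = 0.1759·Cₑ + 1·2.2.
Cₑ = (6.468 − 2.2) / 0.1759 = 24.26 mg/L.
Required removal = 1 − 24.26/90.0 = 73.05 %.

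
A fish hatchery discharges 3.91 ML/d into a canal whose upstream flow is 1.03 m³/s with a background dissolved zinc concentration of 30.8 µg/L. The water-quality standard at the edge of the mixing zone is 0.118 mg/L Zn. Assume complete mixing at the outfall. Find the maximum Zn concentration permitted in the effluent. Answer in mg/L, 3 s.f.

2.10 mg/L

3.91 ML/d = 0.04525 m³/s.
30.8 µg/L = 0.0308 mg/L.
Mass balance: 0.118·1.075 = 0.04525·Cₑ + 1.03·0.0308.
Cₑ = (0.1269 − 0.03172) / 0.04525 = 2.103 mg/L.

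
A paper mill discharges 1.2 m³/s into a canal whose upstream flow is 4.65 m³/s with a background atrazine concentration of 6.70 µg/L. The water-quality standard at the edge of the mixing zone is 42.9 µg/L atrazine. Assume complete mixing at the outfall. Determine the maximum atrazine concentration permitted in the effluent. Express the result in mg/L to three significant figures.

6.70 µg/L = 0.0067 mg/L.
42.9 µg/L = 0.0429 mg/L.
Mass balance: 0.0429·5.85 = 1.2·Cₑ + 4.65·0.0067.
Cₑ = (0.251 − 0.03116) / 1.2 = 0.1832 mg/L.

0.183 mg/L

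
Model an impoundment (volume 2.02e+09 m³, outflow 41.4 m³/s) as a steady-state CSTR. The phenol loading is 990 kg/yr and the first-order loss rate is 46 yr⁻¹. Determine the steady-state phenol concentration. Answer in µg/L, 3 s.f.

0.0105 µg/L

Outflow Q = 41.4 m³/s × 3.156e+07 s/yr = 1.306e+09 m³/yr.
Steady-state CSTR mass balance: W = Q·C + k·V·C, so C = W/(Q + kV).
Q + kV = 1.306e+09 + 46·2.02e+09 = 9.423e+10 m³/yr.
C = 990/9.423e+10 = 1.051e-08 kg/m³ = 1.051e-05 mg/L = 0.01051 µg/L.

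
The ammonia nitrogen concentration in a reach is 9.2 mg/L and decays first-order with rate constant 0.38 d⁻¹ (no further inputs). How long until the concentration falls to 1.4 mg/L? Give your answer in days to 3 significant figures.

t = ln(C₀/C)/k = ln(9.2/1.4)/0.38 = 1.883/0.38 = 4.955 d.

4.95 d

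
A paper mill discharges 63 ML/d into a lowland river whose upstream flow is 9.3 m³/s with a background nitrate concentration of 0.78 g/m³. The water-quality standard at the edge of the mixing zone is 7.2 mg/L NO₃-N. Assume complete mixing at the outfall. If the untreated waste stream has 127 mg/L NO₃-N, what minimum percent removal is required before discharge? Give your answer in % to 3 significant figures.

29.9 %

63 ML/d = 0.7292 m³/s.
Mass balance: 7.2·10.03 = 0.7292·Cₑ + 9.3·0.78.
Cₑ = (72.21 − 7.254) / 0.7292 = 89.08 mg/L.
Required removal = 1 − 89.08/127 = 29.86 %.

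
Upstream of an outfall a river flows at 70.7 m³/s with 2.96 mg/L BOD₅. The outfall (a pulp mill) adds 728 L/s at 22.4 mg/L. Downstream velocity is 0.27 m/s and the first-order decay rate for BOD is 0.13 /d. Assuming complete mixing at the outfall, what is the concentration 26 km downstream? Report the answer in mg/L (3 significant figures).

728 L/s = 0.728 m³/s.
After complete mixing, C₀ = (0.728·22.4 + 70.7·2.96) / 71.43 = 3.158 mg/L.
Travel time t = 2.6e+04 m / 0.27 m/s = 9.63e+04 s = 1.115 d.
C = 3.158·exp(−0.13·1.115) = 3.158·0.8651 = 2.732 mg/L.

2.73 mg/L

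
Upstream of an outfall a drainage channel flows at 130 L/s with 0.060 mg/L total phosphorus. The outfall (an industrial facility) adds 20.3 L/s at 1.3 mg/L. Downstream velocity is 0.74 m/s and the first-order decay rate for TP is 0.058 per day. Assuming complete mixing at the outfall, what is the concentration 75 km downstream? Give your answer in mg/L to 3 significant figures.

20.3 L/s = 0.0203 m³/s.
130 L/s = 0.13 m³/s.
After complete mixing, C₀ = (0.0203·1.3 + 0.13·0.06) / 0.1503 = 0.2275 mg/L.
Travel time t = 7.5e+04 m / 0.74 m/s = 1.014e+05 s = 1.173 d.
C = 0.2275·exp(−0.058·1.173) = 0.2275·0.9342 = 0.2125 mg/L.

0.213 mg/L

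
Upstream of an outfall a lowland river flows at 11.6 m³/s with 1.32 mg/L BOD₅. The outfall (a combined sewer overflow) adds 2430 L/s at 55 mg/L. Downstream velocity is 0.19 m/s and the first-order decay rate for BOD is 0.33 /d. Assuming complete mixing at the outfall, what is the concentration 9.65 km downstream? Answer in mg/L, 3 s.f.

8.75 mg/L

2430 L/s = 2.43 m³/s.
After complete mixing, C₀ = (2.43·55 + 11.6·1.32) / 14.03 = 10.62 mg/L.
Travel time t = 9650 m / 0.19 m/s = 5.079e+04 s = 0.5878 d.
C = 10.62·exp(−0.33·0.5878) = 10.62·0.8237 = 8.745 mg/L.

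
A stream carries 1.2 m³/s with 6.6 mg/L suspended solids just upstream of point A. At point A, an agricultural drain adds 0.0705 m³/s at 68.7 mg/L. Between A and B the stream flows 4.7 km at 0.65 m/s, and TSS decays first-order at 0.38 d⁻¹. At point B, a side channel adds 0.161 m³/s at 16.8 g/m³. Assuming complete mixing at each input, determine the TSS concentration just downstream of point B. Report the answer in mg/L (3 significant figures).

10.5 mg/L

After input A: C = (1.2·6.6 + 0.0705·68.7) / 1.27 = 10.05 mg/L.
Over the 4.7 km reach to input B (t = 7231 s = 0.08369 d), decay gives C = 10.05·exp(−0.38·0.08369) = 9.731 mg/L.
After input B: C = (1.27·9.731 + 0.161·16.8) / 1.431 = 10.53 mg/L.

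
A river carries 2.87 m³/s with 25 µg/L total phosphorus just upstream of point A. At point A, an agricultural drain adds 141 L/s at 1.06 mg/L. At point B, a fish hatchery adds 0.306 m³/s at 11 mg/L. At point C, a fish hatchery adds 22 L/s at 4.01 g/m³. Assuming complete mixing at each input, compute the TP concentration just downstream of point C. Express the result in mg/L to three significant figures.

25 µg/L = 0.025 mg/L.
141 L/s = 0.141 m³/s.
After input A: C = (2.87·0.025 + 0.141·1.06) / 3.011 = 0.07347 mg/L.
After input B: C = (3.011·0.07347 + 0.306·11) / 3.317 = 1.081 mg/L.
22 L/s = 0.022 m³/s.
After input C: C = (3.317·1.081 + 0.022·4.01) / 3.339 = 1.101 mg/L.

1.10 mg/L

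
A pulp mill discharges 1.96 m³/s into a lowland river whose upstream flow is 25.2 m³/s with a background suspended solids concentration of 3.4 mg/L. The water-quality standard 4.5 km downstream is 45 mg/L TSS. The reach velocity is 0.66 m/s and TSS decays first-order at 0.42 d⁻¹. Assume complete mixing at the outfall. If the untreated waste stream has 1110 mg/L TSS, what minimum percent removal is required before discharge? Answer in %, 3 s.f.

Travel time to the compliance point: t = 4500/0.66 = 6818 s = 0.07891 d; decay factor exp(−0.42·0.07891) = 0.9674.
So the concentration just after mixing may be at most 45/0.9674 = 46.52 mg/L.
Mass balance: 46.52·27.16 = 1.96·Cₑ + 25.2·3.4.
Cₑ = (1263 − 85.68) / 1.96 = 600.9 mg/L.
Required removal = 1 − 600.9/1110 = 45.87 %.

45.9 %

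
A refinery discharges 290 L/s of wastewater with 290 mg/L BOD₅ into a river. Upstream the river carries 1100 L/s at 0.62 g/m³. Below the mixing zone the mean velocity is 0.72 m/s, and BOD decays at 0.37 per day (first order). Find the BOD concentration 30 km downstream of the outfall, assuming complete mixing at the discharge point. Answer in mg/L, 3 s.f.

51.0 mg/L

290 L/s = 0.29 m³/s.
1100 L/s = 1.1 m³/s.
After complete mixing, C₀ = (0.29·290 + 1.1·0.62) / 1.39 = 60.99 mg/L.
Travel time t = 3e+04 m / 0.72 m/s = 4.167e+04 s = 0.4823 d.
C = 60.99·exp(−0.37·0.4823) = 60.99·0.8366 = 51.03 mg/L.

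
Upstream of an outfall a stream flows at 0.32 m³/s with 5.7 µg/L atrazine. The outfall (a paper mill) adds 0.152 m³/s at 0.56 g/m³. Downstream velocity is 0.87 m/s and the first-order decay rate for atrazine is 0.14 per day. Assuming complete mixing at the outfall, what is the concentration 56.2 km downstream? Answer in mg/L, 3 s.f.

5.7 µg/L = 0.0057 mg/L.
After complete mixing, C₀ = (0.152·0.56 + 0.32·0.0057) / 0.472 = 0.1842 mg/L.
Travel time t = 5.62e+04 m / 0.87 m/s = 6.46e+04 s = 0.7477 d.
C = 0.1842·exp(−0.14·0.7477) = 0.1842·0.9006 = 0.1659 mg/L.

0.166 mg/L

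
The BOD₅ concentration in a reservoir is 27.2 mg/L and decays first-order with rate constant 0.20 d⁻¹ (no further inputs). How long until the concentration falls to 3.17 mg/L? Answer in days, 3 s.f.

t = ln(C₀/C)/k = ln(27.2/3.17)/0.20 = 2.149/0.20 = 10.75 d.

10.7 d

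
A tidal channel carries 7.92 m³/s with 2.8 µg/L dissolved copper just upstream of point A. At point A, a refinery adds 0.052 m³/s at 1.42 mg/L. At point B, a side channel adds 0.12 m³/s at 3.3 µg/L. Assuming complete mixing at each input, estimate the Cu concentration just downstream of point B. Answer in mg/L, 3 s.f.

0.0119 mg/L

2.8 µg/L = 0.0028 mg/L.
After input A: C = (7.92·0.0028 + 0.052·1.42) / 7.972 = 0.01204 mg/L.
3.3 µg/L = 0.0033 mg/L.
After input B: C = (7.972·0.01204 + 0.12·0.0033) / 8.092 = 0.01191 mg/L.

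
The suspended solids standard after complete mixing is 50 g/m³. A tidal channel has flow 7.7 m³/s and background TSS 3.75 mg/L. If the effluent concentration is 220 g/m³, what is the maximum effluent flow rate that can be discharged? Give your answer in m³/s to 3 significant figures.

2.09 m³/s

Mass balance at complete mixing: C_std·(Q_w + Q_r) = Q_w·C_e + Q_r·C_b.
Rearranging, Q_w = Q_r·(C_std − C_b)/(C_e − C_std) = 7.7·(50 − 3.75) / (220 − 50) = 2.095 m³/s.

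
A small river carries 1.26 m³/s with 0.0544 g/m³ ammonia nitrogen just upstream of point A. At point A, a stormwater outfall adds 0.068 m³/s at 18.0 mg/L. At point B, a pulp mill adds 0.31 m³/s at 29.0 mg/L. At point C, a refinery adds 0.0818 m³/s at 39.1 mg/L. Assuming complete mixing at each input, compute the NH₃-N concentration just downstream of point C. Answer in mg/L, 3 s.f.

7.84 mg/L

After input A: C = (1.26·0.0544 + 0.068·18) / 1.328 = 0.9733 mg/L.
After input B: C = (1.328·0.9733 + 0.31·29) / 1.638 = 6.277 mg/L.
After input C: C = (1.638·6.277 + 0.0818·39.1) / 1.72 = 7.839 mg/L.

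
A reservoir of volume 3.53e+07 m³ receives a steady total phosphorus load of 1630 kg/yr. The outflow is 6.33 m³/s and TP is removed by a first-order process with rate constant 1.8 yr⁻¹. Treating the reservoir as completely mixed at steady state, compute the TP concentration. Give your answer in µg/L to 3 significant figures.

6.19 µg/L

Outflow Q = 6.33 m³/s × 3.156e+07 s/yr = 1.998e+08 m³/yr.
Steady-state CSTR mass balance: W = Q·C + k·V·C, so C = W/(Q + kV).
Q + kV = 1.998e+08 + 1.8·3.53e+07 = 2.633e+08 m³/yr.
C = 1630/2.633e+08 = 6.191e-06 kg/m³ = 0.006191 mg/L = 6.191 µg/L.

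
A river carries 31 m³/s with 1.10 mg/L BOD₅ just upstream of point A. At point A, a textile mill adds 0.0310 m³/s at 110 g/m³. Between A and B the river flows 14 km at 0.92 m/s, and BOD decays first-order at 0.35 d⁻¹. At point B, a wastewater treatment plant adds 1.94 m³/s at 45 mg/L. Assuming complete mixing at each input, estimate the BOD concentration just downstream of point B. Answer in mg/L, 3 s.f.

After input A: C = (31·1.1 + 0.031·110) / 31.03 = 1.209 mg/L.
Over the 14 km reach to input B (t = 1.522e+04 s = 0.1761 d), decay gives C = 1.209·exp(−0.35·0.1761) = 1.137 mg/L.
After input B: C = (31.03·1.137 + 1.94·45) / 32.97 = 3.717 mg/L.

3.72 mg/L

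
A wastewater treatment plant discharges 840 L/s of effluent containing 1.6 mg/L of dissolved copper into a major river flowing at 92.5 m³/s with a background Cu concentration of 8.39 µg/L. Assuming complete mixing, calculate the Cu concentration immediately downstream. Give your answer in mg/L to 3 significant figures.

0.0227 mg/L

840 L/s = 0.84 m³/s.
8.39 µg/L = 0.00839 mg/L.
Conservation of mass across the mixing zone: C = (0.84·1.6 + 92.5·0.00839) / (0.84 + 92.5) = 2.12/93.34 = 0.02271 mg/L.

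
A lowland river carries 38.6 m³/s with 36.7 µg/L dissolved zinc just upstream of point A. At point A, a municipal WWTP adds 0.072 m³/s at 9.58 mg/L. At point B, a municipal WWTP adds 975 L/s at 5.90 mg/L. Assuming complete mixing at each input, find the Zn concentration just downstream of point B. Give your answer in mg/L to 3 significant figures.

36.7 µg/L = 0.0367 mg/L.
After input A: C = (38.6·0.0367 + 0.072·9.58) / 38.67 = 0.05447 mg/L.
975 L/s = 0.975 m³/s.
After input B: C = (38.67·0.05447 + 0.975·5.9) / 39.65 = 0.1982 mg/L.

0.198 mg/L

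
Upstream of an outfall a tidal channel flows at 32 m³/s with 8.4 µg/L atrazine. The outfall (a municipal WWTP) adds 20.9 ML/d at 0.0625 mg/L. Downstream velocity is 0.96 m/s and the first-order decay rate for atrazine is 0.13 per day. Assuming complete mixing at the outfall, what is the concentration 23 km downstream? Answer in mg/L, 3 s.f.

20.9 ML/d = 0.2419 m³/s.
8.4 µg/L = 0.0084 mg/L.
After complete mixing, C₀ = (0.2419·0.0625 + 32·0.0084) / 32.24 = 0.008806 mg/L.
Travel time t = 2.3e+04 m / 0.96 m/s = 2.396e+04 s = 0.2773 d.
C = 0.008806·exp(−0.13·0.2773) = 0.008806·0.9646 = 0.008494 mg/L.

0.00849 mg/L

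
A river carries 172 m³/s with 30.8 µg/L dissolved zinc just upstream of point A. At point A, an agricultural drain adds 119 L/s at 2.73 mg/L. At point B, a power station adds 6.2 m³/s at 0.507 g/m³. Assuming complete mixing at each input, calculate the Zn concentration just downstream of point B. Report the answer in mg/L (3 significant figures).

0.0492 mg/L

30.8 µg/L = 0.0308 mg/L.
119 L/s = 0.119 m³/s.
After input A: C = (172·0.0308 + 0.119·2.73) / 172.1 = 0.03267 mg/L.
After input B: C = (172.1·0.03267 + 6.2·0.507) / 178.3 = 0.04916 mg/L.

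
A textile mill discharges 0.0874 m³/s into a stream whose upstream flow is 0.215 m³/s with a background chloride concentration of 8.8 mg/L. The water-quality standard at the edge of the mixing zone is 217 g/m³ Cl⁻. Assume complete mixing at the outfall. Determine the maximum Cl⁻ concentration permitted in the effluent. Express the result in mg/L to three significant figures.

Mass balance: 217·0.3024 = 0.0874·Cₑ + 0.215·8.8.
Cₑ = (65.62 − 1.892) / 0.0874 = 729.2 mg/L.

729 mg/L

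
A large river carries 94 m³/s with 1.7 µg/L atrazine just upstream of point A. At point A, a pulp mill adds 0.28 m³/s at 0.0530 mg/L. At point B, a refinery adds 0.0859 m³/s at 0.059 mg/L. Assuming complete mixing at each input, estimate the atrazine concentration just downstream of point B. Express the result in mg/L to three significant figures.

1.7 µg/L = 0.0017 mg/L.
After input A: C = (94·0.0017 + 0.28·0.053) / 94.28 = 0.001852 mg/L.
After input B: C = (94.28·0.001852 + 0.0859·0.059) / 94.37 = 0.001904 mg/L.

0.00190 mg/L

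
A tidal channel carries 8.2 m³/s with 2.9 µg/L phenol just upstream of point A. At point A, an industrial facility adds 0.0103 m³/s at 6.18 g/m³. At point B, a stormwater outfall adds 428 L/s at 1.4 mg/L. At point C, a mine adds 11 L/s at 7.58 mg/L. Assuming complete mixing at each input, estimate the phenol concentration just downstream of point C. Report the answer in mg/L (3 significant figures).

2.9 µg/L = 0.0029 mg/L.
After input A: C = (8.2·0.0029 + 0.0103·6.18) / 8.21 = 0.01065 mg/L.
428 L/s = 0.428 m³/s.
After input B: C = (8.21·0.01065 + 0.428·1.4) / 8.638 = 0.07949 mg/L.
11 L/s = 0.011 m³/s.
After input C: C = (8.638·0.07949 + 0.011·7.58) / 8.649 = 0.08903 mg/L.

0.0890 mg/L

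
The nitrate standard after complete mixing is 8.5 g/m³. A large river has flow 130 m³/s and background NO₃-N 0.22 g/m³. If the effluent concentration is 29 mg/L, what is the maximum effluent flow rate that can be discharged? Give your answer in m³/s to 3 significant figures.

Mass balance at complete mixing: C_std·(Q_w + Q_r) = Q_w·C_e + Q_r·C_b.
Rearranging, Q_w = Q_r·(C_std − C_b)/(C_e − C_std) = 130·(8.5 − 0.22) / (29 − 8.5) = 52.51 m³/s.

52.5 m³/s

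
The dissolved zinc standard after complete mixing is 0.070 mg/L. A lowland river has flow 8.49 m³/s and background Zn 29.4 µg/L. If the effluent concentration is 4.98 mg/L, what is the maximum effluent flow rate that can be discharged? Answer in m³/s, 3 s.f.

0.0702 m³/s

29.4 µg/L = 0.0294 mg/L.
Mass balance at complete mixing: C_std·(Q_w + Q_r) = Q_w·C_e + Q_r·C_b.
Rearranging, Q_w = Q_r·(C_std − C_b)/(C_e − C_std) = 8.49·(0.07 − 0.0294) / (4.98 − 0.07) = 0.0702 m³/s.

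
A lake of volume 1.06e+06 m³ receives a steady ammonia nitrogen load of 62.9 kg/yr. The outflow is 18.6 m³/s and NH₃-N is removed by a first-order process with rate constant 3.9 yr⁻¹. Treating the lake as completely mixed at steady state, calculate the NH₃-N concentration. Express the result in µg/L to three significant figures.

Outflow Q = 18.6 m³/s × 3.156e+07 s/yr = 5.87e+08 m³/yr.
Steady-state CSTR mass balance: W = Q·C + k·V·C, so C = W/(Q + kV).
Q + kV = 5.87e+08 + 3.9·1.06e+06 = 5.911e+08 m³/yr.
C = 62.9/5.911e+08 = 1.064e-07 kg/m³ = 0.0001064 mg/L = 0.1064 µg/L.

0.106 µg/L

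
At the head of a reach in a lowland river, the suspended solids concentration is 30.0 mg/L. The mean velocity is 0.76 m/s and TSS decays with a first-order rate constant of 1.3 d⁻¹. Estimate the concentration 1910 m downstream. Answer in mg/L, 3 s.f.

Travel time t = 1910 m / 0.76 m/s = 1910/0.76 = 2513 s = 0.02909 d.
First-order decay: C = 30.0·exp(−1.3·0.02909) = 30.0·0.9629 = 28.89 mg/L.

28.9 mg/L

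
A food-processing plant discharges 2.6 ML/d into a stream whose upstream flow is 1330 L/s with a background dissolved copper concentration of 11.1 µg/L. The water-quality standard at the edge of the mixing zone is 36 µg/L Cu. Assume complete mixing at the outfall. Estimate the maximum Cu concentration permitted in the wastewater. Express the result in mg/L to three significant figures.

2.6 ML/d = 0.03009 m³/s.
1330 L/s = 1.33 m³/s.
11.1 µg/L = 0.0111 mg/L.
36 µg/L = 0.036 mg/L.
Mass balance: 0.036·1.36 = 0.03009·Cₑ + 1.33·0.0111.
Cₑ = (0.04896 − 0.01476) / 0.03009 = 1.137 mg/L.

1.14 mg/L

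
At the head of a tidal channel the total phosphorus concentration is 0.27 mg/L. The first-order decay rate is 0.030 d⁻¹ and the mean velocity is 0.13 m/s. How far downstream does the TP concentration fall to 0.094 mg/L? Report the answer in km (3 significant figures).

From C = C₀·e^(−kt), t = ln(C₀/C)/k = ln(0.27/0.094)/0.030 = 1.055/0.030 = 35.17 d.
Distance = v·t = 0.13 m/s × 3.039e+06 s = 3.95e+05 m = 395 km.

395 km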